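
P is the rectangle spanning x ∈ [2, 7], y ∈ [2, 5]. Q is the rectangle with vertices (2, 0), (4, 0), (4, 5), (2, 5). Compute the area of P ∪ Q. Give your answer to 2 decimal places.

19.00

By inclusion–exclusion:
Individual areas: |P| = 15, |Q| = 10.
|P∩Q|: x∈[2,4], y∈[2,5] → 2·3 = 6.
|P ∪ Q| = 25 − 6 = 19.00.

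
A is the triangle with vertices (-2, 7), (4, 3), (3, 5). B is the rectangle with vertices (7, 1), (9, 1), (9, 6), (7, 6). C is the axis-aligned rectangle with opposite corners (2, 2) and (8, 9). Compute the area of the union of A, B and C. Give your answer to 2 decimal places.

By inclusion–exclusion:
Individual areas: |A| = 4, |B| = 10, |C| = 42.
|A∩B| = 0.
|A∩C| = 1.8667.
|B∩C|: x∈[7,8], y∈[2,6] → 1·4 = 4.
|A∩B∩C| = 0.
|A ∪ B ∪ C| = 56 − 5.8667 + 0 = 50.13.

50.13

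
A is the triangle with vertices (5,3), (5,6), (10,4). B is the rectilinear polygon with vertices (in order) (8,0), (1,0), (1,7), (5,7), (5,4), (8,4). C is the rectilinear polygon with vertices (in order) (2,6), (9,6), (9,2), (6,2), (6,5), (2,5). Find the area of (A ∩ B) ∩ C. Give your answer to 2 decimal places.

1.20

|A ∩ B| = 2.1.
|(A ∩ B) ∩ C| = 1.20.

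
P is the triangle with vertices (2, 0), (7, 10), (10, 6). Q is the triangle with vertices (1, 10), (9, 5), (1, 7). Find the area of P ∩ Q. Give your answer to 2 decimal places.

2.56

The intersection is the polygon with vertices (5.571,7.143), (8.818,5.114), (8.75,5.062), (5,6).
By the shoelace formula its area is 2.56.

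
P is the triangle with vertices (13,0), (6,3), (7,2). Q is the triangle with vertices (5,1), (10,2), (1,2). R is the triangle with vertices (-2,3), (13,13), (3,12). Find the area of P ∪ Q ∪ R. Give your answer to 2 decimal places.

By inclusion–exclusion:
Individual areas: |P| = 2, |Q| = 4.5, |R| = 42.5.
|P∩Q| = 0.3731.
|P∩R| = 0.
|Q∩R| = 0.
|P∩Q∩R| = 0.
|P ∪ Q ∪ R| = 49 − 0.3731 + 0 = 48.63.

48.63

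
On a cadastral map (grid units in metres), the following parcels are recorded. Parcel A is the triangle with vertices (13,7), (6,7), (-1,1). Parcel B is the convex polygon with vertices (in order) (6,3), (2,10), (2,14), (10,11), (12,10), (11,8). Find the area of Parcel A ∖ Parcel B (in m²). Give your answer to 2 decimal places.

11.04

|Parcel A| = 21, |Parcel A∩Parcel B| = 9.964.
|Parcel A ∖ Parcel B| = |Parcel A| − |Parcel A∩Parcel B| = 21 − 9.964 = 11.04.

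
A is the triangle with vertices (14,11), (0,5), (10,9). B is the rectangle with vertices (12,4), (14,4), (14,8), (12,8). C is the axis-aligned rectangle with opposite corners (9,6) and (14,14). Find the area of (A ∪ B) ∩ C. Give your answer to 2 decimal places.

|A ∪ B| = 10.
|(A ∪ B) ∩ C| = 4.84.

4.84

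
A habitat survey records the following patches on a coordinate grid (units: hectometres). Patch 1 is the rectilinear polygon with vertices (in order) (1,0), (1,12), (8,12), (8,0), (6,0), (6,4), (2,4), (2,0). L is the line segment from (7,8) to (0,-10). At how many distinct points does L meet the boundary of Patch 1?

The segment meets the boundary at (5.444,4).

1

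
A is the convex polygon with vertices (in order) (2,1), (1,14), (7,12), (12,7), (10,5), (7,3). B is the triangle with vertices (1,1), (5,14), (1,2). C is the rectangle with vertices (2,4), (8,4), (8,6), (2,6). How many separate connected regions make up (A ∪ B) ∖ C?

1

(A ∪ B) ∖ C is a single connected region.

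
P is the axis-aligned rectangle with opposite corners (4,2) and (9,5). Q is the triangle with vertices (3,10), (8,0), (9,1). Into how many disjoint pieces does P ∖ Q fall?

2

P ∖ Q splits into 2 disjoint pieces (area 5, area 6.75).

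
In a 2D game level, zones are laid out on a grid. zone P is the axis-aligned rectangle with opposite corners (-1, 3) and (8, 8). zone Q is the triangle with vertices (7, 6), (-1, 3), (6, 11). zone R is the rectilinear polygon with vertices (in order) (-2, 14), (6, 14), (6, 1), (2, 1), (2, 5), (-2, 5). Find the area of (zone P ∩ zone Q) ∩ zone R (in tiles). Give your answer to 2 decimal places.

The region (zone P ∩ zone Q) ∩ zone R is the polygon with vertices (2,4.125), (2,5), (0.75,5), (3.375,8), (6,8), (6,5.625).
By the shoelace formula its area is 12.31.

12.31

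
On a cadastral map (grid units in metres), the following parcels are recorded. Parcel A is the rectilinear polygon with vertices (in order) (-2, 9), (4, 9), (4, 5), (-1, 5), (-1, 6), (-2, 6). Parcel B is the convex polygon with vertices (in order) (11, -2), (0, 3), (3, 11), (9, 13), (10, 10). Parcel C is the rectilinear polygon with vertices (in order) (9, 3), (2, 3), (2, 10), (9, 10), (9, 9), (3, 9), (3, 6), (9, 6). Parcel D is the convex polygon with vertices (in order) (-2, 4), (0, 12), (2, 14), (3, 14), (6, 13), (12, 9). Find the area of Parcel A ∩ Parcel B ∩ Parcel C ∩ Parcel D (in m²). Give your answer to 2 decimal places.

3.37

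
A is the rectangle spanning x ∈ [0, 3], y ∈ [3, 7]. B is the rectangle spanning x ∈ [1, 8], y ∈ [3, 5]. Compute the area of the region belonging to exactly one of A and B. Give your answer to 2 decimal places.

|A∩B|: x∈[1,3], y∈[3,5] → 2·2 = 4.
|A △ B| = |A| + |B| − 2·|A∩B| = 12 + 14 − 8 = 18.00.

18.00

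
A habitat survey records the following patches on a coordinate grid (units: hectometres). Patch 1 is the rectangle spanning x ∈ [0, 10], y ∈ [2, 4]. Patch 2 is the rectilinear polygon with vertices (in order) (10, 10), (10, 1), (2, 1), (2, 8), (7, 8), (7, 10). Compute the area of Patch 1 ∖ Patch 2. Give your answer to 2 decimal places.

4.00

|Patch 1| = 20, |Patch 1∩Patch 2| = 16.
|Patch 1 ∖ Patch 2| = |Patch 1| − |Patch 1∩Patch 2| = 20 − 16 = 4.00.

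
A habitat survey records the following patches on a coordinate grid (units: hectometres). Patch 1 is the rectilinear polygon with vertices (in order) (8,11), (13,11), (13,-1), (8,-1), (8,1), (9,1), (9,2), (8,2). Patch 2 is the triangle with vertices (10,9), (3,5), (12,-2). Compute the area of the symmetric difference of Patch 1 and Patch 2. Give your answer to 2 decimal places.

|Patch 1| = 59, |Patch 2| = 42.5, |Patch 1∩Patch 2| = 24.0909.
|Patch 1 △ Patch 2| = |Patch 1| + |Patch 2| − 2·|Patch 1∩Patch 2| = 59 + 42.5 − 48.1818 = 53.32.

53.32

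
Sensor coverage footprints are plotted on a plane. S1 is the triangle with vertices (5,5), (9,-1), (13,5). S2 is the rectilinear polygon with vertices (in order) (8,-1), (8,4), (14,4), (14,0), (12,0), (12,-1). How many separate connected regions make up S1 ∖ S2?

1

S1 ∖ S2 is a single connected region.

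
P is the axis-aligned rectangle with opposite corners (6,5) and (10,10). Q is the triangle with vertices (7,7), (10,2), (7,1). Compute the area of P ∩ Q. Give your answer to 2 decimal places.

1.20

The intersection is the polygon with vertices (7,5), (7,7), (8.2,5).
By the shoelace formula its area is 1.20.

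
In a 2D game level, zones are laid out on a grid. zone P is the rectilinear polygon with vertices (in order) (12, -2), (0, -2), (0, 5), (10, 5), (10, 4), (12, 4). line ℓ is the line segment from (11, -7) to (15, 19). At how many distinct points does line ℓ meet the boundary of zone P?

The segment meets the boundary at (12,-0.5), (11.769,-2).

2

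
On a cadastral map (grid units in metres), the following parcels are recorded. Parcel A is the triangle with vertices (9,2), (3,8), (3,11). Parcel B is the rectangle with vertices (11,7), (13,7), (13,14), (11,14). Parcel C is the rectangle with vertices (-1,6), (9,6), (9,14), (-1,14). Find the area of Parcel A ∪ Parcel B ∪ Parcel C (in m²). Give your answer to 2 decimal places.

By inclusion–exclusion:
Individual areas: |Parcel A| = 9, |Parcel B| = 14, |Parcel C| = 80.
|Parcel A∩Parcel B| = 0.
|Parcel A∩Parcel C| = 6.3333.
|Parcel B∩Parcel C| = 0 (no overlap).
|Parcel A∩Parcel B∩Parcel C| = 0.
|Parcel A ∪ Parcel B ∪ Parcel C| = 103 − 6.3333 + 0 = 96.67.

96.67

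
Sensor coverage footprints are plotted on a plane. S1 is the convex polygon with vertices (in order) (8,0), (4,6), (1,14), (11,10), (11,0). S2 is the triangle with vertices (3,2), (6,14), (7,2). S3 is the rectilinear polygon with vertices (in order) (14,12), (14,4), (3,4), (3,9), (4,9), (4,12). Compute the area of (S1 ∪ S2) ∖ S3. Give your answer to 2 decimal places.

|S1 ∪ S2| = 85.9603.
|(S1 ∪ S2) ∩ S3| = 53.1724.
|(S1 ∪ S2) ∖ S3| = 85.9603 − 53.1724 = 32.79.

32.79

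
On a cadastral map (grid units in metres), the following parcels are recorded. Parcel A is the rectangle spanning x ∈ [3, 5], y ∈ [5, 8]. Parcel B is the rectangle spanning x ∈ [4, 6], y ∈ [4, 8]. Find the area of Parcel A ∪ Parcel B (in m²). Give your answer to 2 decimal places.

11.00

By inclusion–exclusion:
Individual areas: |Parcel A| = 6, |Parcel B| = 8.
|Parcel A∩Parcel B|: x∈[4,5], y∈[5,8] → 1·3 = 3.
|Parcel A ∪ Parcel B| = 14 − 3 = 11.00.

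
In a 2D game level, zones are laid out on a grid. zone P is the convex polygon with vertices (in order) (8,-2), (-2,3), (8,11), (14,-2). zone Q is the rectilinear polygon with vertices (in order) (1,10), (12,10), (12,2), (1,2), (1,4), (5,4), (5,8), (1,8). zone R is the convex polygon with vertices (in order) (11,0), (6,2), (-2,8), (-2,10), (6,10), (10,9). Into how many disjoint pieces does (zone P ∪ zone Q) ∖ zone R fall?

1

(zone P ∪ zone Q) ∖ zone R is a single connected region.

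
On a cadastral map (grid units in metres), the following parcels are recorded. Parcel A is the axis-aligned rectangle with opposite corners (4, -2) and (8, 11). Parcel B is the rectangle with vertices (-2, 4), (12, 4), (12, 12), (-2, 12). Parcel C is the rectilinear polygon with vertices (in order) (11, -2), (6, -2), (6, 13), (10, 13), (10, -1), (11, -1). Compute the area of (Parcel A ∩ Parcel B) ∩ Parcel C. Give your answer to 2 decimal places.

14.00

The region (Parcel A ∩ Parcel B) ∩ Parcel C is the polygon with vertices (8,11), (8,4), (6,4), (6,11).
By the shoelace formula its area is 14.00.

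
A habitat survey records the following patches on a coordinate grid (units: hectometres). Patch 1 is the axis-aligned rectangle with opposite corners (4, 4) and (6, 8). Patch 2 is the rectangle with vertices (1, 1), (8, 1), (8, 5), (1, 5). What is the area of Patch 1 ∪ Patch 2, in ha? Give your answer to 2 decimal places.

34.00

By inclusion–exclusion:
Individual areas: |Patch 1| = 8, |Patch 2| = 28.
|Patch 1∩Patch 2|: x∈[4,6], y∈[4,5] → 2·1 = 2.
|Patch 1 ∪ Patch 2| = 36 − 2 = 34.00.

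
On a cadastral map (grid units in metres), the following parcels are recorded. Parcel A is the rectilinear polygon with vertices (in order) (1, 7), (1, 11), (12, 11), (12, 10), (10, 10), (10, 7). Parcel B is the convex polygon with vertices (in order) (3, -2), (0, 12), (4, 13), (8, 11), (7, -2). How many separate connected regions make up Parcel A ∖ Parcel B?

Parcel A ∖ Parcel B splits into 2 disjoint pieces (area 0.0119, area 10.6154).

2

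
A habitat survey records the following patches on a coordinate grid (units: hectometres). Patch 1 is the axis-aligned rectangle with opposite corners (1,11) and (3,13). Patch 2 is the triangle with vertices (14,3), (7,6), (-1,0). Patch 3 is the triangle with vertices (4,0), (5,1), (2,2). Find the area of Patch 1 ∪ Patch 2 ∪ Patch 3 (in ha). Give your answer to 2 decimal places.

37.98

By inclusion–exclusion:
Individual areas: |Patch 1| = 4, |Patch 2| = 33, |Patch 3| = 2.
|Patch 1∩Patch 2| = 0.
|Patch 1∩Patch 3| = 0.
|Patch 2∩Patch 3| = 1.0208.
|Patch 1∩Patch 2∩Patch 3| = 0.
|Patch 1 ∪ Patch 2 ∪ Patch 3| = 39 − 1.0208 + 0 = 37.98.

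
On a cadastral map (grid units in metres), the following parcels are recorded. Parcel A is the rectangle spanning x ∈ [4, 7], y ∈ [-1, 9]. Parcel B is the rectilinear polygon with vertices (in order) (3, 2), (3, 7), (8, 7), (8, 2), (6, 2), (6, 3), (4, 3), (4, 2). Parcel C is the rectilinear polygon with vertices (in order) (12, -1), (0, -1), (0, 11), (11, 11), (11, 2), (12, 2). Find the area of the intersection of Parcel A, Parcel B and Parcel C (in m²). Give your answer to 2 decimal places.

13.00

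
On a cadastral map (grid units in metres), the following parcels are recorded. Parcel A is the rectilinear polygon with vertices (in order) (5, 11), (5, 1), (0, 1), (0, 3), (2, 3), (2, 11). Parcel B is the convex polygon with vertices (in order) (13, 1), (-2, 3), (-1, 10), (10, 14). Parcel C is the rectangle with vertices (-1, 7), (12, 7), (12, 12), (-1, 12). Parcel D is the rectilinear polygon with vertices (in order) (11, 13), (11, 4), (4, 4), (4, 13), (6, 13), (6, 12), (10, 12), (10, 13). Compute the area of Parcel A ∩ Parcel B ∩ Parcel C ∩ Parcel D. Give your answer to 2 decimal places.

The intersection is the polygon with vertices (5,11), (5,7), (4,7), (4,11).
By the shoelace formula its area is 4.00.

4.00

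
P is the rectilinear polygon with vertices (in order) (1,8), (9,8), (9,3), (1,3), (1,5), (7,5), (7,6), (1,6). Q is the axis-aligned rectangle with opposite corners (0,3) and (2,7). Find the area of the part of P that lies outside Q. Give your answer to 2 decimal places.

31.00

|P| = 34, |P∩Q| = 3.
|P ∖ Q| = |P| − |P∩Q| = 34 − 3 = 31.00.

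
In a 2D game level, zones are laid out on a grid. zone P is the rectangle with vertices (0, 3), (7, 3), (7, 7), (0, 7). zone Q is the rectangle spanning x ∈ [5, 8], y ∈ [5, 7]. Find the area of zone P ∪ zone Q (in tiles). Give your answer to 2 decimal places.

30.00

By inclusion–exclusion:
Individual areas: |zone P| = 28, |zone Q| = 6.
|zone P∩zone Q|: x∈[5,7], y∈[5,7] → 2·2 = 4.
|zone P ∪ zone Q| = 34 − 4 = 30.00.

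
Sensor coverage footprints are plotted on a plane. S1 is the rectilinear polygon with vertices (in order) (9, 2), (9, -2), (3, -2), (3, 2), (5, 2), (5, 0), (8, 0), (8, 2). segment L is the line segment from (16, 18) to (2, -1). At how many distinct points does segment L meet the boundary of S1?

2

The segment meets the boundary at (3,0.357), (4.211,2).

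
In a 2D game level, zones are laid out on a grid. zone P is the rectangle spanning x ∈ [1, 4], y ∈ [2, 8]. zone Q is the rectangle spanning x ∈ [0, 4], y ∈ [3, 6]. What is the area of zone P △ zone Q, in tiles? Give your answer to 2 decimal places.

|zone P∩zone Q|: x∈[1,4], y∈[3,6] → 3·3 = 9.
|zone P △ zone Q| = |zone P| + |zone Q| − 2·|zone P∩zone Q| = 18 + 12 − 18 = 12.00.

12.00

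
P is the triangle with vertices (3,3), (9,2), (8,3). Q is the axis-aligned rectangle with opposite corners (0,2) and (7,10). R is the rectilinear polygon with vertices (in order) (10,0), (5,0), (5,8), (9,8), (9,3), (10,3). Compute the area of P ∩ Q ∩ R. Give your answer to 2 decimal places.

The intersection is the polygon with vertices (7,3), (7,2.333), (5,2.667), (5,3).
By the shoelace formula its area is 1.00.

1.00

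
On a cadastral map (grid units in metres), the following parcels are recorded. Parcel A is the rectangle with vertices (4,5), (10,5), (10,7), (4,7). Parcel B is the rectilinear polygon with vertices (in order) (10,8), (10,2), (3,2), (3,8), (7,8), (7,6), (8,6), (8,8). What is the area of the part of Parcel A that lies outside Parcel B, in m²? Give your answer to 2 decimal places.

1.00

|Parcel A| = 12, |Parcel A∩Parcel B| = 11.
|Parcel A ∖ Parcel B| = |Parcel A| − |Parcel A∩Parcel B| = 12 − 11 = 1.00.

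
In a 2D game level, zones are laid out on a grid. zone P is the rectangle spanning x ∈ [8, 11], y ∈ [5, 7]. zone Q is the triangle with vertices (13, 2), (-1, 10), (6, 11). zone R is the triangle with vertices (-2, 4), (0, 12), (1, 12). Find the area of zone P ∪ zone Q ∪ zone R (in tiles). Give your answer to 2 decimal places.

By inclusion–exclusion:
Individual areas: |zone P| = 6, |zone Q| = 35, |zone R| = 4.
|zone P∩zone Q| = 3.7778.
|zone P∩zone R| = 0.
|zone Q∩zone R| = 0.4046.
|zone P∩zone Q∩zone R| = 0.
|zone P ∪ zone Q ∪ zone R| = 45 − 4.1823 + 0 = 40.82.

40.82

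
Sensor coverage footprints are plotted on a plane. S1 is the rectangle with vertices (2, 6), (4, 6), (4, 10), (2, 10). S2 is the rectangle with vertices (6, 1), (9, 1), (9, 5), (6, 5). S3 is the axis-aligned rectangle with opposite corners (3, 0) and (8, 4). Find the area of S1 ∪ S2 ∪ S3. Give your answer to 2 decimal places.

By inclusion–exclusion:
Individual areas: |S1| = 8, |S2| = 12, |S3| = 20.
|S1∩S2| = 0 (no overlap).
|S1∩S3| = 0 (no overlap).
|S2∩S3|: x∈[6,8], y∈[1,4] → 2·3 = 6.
|S1∩S2∩S3| = 0.
|S1 ∪ S2 ∪ S3| = 40 − 6 + 0 = 34.00.

34.00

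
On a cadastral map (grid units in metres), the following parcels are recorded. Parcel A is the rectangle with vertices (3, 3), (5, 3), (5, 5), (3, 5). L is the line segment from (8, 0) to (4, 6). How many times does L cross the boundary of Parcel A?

2

The segment meets the boundary at (4.667,5), (5,4.5).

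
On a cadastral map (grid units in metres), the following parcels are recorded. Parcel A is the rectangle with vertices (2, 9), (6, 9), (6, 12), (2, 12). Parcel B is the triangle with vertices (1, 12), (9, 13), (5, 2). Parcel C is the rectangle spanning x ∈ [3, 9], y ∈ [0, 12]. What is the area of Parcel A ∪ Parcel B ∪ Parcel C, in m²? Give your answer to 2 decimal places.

By inclusion–exclusion:
Individual areas: |Parcel A| = 12, |Parcel B| = 42, |Parcel C| = 72.
|Parcel A∩Parcel B| = 11.95.
|Parcel A∩Parcel C|: x∈[3,6], y∈[9,12] → 3·3 = 9.
|Parcel B∩Parcel C| = 33.1818.
|Parcel A∩Parcel B∩Parcel C| = 9.
|Parcel A ∪ Parcel B ∪ Parcel C| = 126 − 54.1318 + 9 = 80.87.

80.87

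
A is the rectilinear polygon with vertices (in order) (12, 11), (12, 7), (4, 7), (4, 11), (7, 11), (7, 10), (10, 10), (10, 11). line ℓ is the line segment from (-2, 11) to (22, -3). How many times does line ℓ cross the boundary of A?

2

The segment meets the boundary at (4.857,7), (4,7.5).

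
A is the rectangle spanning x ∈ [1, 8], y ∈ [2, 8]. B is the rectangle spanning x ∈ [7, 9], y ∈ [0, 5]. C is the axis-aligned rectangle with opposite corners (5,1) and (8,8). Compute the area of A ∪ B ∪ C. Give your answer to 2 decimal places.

By inclusion–exclusion:
Individual areas: |A| = 42, |B| = 10, |C| = 21.
|A∩B|: x∈[7,8], y∈[2,5] → 1·3 = 3.
|A∩C|: x∈[5,8], y∈[2,8] → 3·6 = 18.
|B∩C|: x∈[7,8], y∈[1,5] → 1·4 = 4.
|A∩B∩C| = 3.
|A ∪ B ∪ C| = 73 − 25 + 3 = 51.00.

51.00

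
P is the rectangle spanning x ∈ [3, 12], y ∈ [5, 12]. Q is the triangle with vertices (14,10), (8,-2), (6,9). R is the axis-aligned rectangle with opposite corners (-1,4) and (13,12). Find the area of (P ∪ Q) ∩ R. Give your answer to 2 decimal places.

70.24

|P ∪ Q| = 83.4545.
|(P ∪ Q) ∩ R| = 70.24.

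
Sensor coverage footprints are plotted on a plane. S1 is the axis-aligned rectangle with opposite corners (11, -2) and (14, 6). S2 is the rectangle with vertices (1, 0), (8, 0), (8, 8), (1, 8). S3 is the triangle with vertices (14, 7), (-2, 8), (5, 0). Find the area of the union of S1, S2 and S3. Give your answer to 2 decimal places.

98.84

By inclusion–exclusion:
Individual areas: |S1| = 24, |S2| = 56, |S3| = 60.5.
|S1∩S2| = 0 (no overlap).
|S1∩S3| = 1.1429.
|S2∩S3| = 40.5134.
|S1∩S2∩S3| = 0.
|S1 ∪ S2 ∪ S3| = 140.5 − 41.6562 + 0 = 98.84.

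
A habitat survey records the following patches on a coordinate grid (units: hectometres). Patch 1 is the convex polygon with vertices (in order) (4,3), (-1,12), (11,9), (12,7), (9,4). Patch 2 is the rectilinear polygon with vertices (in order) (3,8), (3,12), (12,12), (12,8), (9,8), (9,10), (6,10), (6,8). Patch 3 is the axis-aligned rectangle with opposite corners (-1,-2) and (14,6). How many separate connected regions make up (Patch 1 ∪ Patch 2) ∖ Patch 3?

(Patch 1 ∪ Patch 2) ∖ Patch 3 is a single connected region.

1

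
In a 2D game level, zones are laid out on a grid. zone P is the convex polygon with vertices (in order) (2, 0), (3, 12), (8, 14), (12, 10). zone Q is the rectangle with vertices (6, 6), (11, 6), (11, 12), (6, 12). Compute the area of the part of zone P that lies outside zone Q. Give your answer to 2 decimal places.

|zone P| = 69, |zone P∩zone Q| = 25.
|zone P ∖ zone Q| = |zone P| − |zone P∩zone Q| = 69 − 25 = 44.00.

44.00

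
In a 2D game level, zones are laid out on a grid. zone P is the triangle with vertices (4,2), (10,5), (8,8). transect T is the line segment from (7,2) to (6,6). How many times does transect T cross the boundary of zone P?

2

The segment meets the boundary at (6.182,5.273), (6.667,3.333).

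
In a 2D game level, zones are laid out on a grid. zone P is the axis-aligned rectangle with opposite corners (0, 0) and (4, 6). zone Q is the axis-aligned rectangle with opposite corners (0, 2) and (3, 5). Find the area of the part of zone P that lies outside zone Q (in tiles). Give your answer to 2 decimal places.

|zone P∩zone Q|: x∈[0,3], y∈[2,5] → 3·3 = 9.
|zone P| = 24.
|zone P ∖ zone Q| = |zone P| − |zone P∩zone Q| = 24 − 9 = 15.00.

15.00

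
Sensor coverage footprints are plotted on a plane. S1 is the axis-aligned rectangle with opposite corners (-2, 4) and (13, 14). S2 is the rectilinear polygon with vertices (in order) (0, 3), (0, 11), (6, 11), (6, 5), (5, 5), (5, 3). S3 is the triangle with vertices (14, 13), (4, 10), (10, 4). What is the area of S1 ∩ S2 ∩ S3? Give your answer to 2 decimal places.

The intersection is the polygon with vertices (6,8), (4,10), (6,10.6).
By the shoelace formula its area is 2.60.

2.60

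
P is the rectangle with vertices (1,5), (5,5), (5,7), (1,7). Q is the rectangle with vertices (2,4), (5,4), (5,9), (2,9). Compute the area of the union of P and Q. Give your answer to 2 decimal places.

17.00

By inclusion–exclusion:
Individual areas: |P| = 8, |Q| = 15.
|P∩Q|: x∈[2,5], y∈[5,7] → 3·2 = 6.
|P ∪ Q| = 23 − 6 = 17.00.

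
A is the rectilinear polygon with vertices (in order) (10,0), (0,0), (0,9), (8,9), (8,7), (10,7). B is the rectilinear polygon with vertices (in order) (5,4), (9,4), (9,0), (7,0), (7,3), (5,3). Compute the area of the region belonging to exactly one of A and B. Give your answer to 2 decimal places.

76.00

|A| = 86, |B| = 10, |A∩B| = 10.
|A △ B| = |A| + |B| − 2·|A∩B| = 86 + 10 − 20 = 76.00.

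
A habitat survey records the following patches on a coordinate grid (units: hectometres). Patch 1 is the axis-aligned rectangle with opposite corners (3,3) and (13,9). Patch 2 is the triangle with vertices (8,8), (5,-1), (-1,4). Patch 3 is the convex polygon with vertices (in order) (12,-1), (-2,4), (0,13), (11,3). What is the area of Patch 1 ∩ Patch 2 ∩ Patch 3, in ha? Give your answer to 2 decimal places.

14.03

The intersection is the polygon with vertices (3,5.778), (6.321,7.254), (7.419,6.256), (6.333,3), (3,3).
By the shoelace formula its area is 14.03.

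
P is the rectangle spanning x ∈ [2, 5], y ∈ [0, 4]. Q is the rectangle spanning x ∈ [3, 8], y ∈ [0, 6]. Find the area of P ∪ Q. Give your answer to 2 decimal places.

34.00

By inclusion–exclusion:
Individual areas: |P| = 12, |Q| = 30.
|P∩Q|: x∈[3,5], y∈[0,4] → 2·4 = 8.
|P ∪ Q| = 42 − 8 = 34.00.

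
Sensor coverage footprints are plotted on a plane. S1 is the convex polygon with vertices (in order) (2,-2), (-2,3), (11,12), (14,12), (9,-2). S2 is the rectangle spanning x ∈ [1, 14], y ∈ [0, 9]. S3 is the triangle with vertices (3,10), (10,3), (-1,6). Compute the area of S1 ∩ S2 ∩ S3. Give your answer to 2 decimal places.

The intersection is the polygon with vertices (5.091,7.909), (10,3), (1.391,5.348).
By the shoelace formula its area is 15.37.

15.37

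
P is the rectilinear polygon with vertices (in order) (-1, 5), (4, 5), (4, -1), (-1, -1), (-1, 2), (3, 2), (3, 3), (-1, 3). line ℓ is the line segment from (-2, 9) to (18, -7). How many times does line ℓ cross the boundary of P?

The segment meets the boundary at (4,4.2), (3,5).

2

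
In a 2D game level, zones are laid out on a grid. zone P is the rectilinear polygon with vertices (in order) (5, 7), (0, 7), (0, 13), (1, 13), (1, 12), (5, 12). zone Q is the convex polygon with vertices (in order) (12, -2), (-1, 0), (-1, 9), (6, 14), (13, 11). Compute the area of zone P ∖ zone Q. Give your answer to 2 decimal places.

|zone P| = 26, |zone P∩zone Q| = 21.3429.
|zone P ∖ zone Q| = |zone P| − |zone P∩zone Q| = 26 − 21.3429 = 4.66.

4.66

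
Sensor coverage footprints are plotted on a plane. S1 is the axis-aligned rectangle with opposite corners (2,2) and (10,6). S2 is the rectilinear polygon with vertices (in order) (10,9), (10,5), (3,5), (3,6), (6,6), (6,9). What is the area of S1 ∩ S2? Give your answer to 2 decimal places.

The intersection is the polygon with vertices (10,5), (3,5), (3,6), (6,6), (10,6).
By the shoelace formula its area is 7.00.

7.00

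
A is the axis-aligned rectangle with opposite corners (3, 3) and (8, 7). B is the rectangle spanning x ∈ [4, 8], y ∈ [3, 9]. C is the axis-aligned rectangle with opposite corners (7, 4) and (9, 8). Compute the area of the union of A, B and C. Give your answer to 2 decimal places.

By inclusion–exclusion:
Individual areas: |A| = 20, |B| = 24, |C| = 8.
|A∩B|: x∈[4,8], y∈[3,7] → 4·4 = 16.
|A∩C|: x∈[7,8], y∈[4,7] → 1·3 = 3.
|B∩C|: x∈[7,8], y∈[4,8] → 1·4 = 4.
|A∩B∩C| = 3.
|A ∪ B ∪ C| = 52 − 23 + 3 = 32.00.

32.00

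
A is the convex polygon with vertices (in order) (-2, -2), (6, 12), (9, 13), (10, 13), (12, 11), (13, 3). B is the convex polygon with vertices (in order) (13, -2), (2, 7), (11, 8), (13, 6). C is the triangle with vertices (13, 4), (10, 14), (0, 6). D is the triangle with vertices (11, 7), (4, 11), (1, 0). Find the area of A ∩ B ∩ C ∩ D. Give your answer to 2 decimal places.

The intersection is the polygon with vertices (3.968,5.389), (2.779,6.363), (3.22,7.136), (9.535,7.837), (11,7), (7.847,4.793).
By the shoelace formula its area is 15.79.

15.79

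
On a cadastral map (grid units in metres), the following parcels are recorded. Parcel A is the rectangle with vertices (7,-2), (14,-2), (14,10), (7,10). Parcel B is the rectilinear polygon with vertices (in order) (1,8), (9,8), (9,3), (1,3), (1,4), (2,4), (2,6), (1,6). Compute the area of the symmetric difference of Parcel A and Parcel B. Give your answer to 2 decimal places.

|Parcel A| = 84, |Parcel B| = 38, |Parcel A∩Parcel B| = 10.
|Parcel A △ Parcel B| = |Parcel A| + |Parcel B| − 2·|Parcel A∩Parcel B| = 84 + 38 − 20 = 102.00.

102.00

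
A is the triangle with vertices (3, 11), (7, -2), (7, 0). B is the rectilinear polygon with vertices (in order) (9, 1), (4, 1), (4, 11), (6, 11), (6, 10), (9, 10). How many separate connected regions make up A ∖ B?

A ∖ B splits into 2 disjoint pieces (area 0.25, area 1.2028).

2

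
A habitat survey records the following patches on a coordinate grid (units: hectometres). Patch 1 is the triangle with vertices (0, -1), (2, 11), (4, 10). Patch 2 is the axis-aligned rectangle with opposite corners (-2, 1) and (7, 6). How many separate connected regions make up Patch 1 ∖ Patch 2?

Patch 1 ∖ Patch 2 splits into 2 disjoint pieces (area 0.3939, area 8.1742).

2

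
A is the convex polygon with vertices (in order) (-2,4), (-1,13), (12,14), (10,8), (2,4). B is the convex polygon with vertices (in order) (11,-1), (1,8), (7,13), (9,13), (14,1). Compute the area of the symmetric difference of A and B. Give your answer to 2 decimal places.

|A| = 98, |B| = 89, |A∩B| = 42.4438.
|A △ B| = |A| + |B| − 2·|A∩B| = 98 + 89 − 84.8876 = 102.11.

102.11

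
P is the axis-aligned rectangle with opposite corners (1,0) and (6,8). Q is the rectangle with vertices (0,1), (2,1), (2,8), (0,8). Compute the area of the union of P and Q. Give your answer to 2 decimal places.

By inclusion–exclusion:
Individual areas: |P| = 40, |Q| = 14.
|P∩Q|: x∈[1,2], y∈[1,8] → 1·7 = 7.
|P ∪ Q| = 54 − 7 = 47.00.

47.00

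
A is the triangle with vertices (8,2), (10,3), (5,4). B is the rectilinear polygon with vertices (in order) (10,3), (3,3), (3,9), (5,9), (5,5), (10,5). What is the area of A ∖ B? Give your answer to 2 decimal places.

|A| = 3.5, |A∩B| = 1.75.
|A ∖ B| = |A| − |A∩B| = 3.5 − 1.75 = 1.75.

1.75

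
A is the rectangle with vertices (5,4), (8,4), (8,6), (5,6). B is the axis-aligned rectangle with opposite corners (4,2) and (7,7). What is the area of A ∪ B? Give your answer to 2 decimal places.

17.00

By inclusion–exclusion:
Individual areas: |A| = 6, |B| = 15.
|A∩B|: x∈[5,7], y∈[4,6] → 2·2 = 4.
|A ∪ B| = 21 − 4 = 17.00.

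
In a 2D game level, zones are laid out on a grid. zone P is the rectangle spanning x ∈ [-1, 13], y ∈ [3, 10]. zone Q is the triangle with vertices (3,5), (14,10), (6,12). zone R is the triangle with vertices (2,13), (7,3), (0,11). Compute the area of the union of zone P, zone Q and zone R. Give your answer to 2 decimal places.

By inclusion–exclusion:
Individual areas: |zone P| = 98, |zone Q| = 31, |zone R| = 15.
|zone P∩zone Q| = 21.9156.
|zone P∩zone R| = 9.1875.
|zone Q∩zone R| = 2.0609.
|zone P∩zone Q∩zone R| = 2.0609.
|zone P ∪ zone Q ∪ zone R| = 144 − 33.164 + 2.0609 = 112.90.

112.90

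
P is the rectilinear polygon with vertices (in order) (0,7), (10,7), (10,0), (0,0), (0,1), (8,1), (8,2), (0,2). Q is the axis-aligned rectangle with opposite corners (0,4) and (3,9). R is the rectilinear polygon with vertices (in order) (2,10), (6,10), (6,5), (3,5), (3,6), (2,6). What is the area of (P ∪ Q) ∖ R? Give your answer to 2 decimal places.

|P ∪ Q| = 68.
|(P ∪ Q) ∩ R| = 9.
|(P ∪ Q) ∖ R| = 68 − 9 = 59.00.

59.00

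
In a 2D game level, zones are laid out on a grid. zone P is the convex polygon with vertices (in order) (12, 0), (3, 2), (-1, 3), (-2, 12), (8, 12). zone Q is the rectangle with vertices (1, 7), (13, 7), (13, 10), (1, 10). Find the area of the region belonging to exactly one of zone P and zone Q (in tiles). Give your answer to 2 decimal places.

104.50

|zone P| = 117.5, |zone Q| = 36, |zone P∩zone Q| = 24.5.
|zone P △ zone Q| = |zone P| + |zone Q| − 2·|zone P∩zone Q| = 117.5 + 36 − 49 = 104.50.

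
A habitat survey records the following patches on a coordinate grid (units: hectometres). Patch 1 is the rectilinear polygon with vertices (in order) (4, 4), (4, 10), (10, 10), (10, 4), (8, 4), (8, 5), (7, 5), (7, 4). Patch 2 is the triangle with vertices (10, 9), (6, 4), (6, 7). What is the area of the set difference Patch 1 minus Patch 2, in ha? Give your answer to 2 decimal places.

|Patch 1| = 35, |Patch 1∩Patch 2| = 6.
|Patch 1 ∖ Patch 2| = |Patch 1| − |Patch 1∩Patch 2| = 35 − 6 = 29.00.

29.00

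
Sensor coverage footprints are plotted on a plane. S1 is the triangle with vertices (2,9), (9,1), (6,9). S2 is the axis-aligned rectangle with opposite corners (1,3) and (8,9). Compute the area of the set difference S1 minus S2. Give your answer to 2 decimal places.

|S1| = 16, |S1∩S2| = 14.9167.
|S1 ∖ S2| = |S1| − |S1∩S2| = 16 − 14.9167 = 1.08.

1.08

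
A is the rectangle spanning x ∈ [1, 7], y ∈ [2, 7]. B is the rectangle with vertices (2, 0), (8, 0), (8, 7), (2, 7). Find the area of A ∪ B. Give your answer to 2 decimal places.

47.00

By inclusion–exclusion:
Individual areas: |A| = 30, |B| = 42.
|A∩B|: x∈[2,7], y∈[2,7] → 5·5 = 25.
|A ∪ B| = 72 − 25 = 47.00.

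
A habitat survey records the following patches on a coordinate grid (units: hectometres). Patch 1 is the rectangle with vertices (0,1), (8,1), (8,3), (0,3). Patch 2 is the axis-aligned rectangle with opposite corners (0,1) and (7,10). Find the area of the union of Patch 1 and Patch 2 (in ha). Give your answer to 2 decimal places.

By inclusion–exclusion:
Individual areas: |Patch 1| = 16, |Patch 2| = 63.
|Patch 1∩Patch 2|: x∈[0,7], y∈[1,3] → 7·2 = 14.
|Patch 1 ∪ Patch 2| = 79 − 14 = 65.00.

65.00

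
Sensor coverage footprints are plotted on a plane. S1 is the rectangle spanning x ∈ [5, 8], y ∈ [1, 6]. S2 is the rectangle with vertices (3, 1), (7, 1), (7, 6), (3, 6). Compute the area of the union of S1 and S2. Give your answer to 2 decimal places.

25.00

By inclusion–exclusion:
Individual areas: |S1| = 15, |S2| = 20.
|S1∩S2|: x∈[5,7], y∈[1,6] → 2·5 = 10.
|S1 ∪ S2| = 35 − 10 = 25.00.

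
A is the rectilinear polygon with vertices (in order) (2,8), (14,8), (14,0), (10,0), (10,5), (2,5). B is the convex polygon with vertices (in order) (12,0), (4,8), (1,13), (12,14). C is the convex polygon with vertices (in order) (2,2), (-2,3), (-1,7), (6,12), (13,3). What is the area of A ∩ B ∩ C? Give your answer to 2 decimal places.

The intersection is the polygon with vertices (12,2.909), (10,2.727), (10,5), (7,5), (4,8), (9.111,8), (12,4.286).
By the shoelace formula its area is 18.50.

18.50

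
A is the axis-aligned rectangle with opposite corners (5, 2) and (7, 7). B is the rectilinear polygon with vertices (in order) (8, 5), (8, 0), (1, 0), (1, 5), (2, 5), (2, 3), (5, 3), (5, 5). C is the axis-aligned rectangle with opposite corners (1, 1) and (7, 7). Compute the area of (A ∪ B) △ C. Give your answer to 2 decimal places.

25.00

|A ∪ B| = 33.
|(A ∪ B) ∩ C| = 22.
|(A ∪ B) △ C| = 33 + 36 − 44 = 25.00.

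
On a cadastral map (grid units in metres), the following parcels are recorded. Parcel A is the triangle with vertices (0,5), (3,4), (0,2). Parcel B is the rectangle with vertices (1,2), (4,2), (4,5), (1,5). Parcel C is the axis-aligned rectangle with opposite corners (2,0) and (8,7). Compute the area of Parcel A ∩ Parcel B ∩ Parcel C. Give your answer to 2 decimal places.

The intersection is the polygon with vertices (2,3.333), (2,4.333), (3,4).
By the shoelace formula its area is 0.50.

0.50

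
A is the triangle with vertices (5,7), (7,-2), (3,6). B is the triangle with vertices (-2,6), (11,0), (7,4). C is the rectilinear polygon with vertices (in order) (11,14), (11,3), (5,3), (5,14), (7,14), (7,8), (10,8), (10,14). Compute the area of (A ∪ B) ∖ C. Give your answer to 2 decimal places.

17.35

|A ∪ B| = 21.059.
|(A ∪ B) ∩ C| = 3.7078.
|(A ∪ B) ∖ C| = 21.059 − 3.7078 = 17.35.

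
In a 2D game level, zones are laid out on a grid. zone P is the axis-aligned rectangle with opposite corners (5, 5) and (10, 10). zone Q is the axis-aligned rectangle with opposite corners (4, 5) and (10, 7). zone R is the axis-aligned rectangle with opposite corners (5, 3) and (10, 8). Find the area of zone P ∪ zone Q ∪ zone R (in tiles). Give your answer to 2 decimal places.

By inclusion–exclusion:
Individual areas: |zone P| = 25, |zone Q| = 12, |zone R| = 25.
|zone P∩zone Q|: x∈[5,10], y∈[5,7] → 5·2 = 10.
|zone P∩zone R|: x∈[5,10], y∈[5,8] → 5·3 = 15.
|zone Q∩zone R|: x∈[5,10], y∈[5,7] → 5·2 = 10.
|zone P∩zone Q∩zone R| = 10.
|zone P ∪ zone Q ∪ zone R| = 62 − 35 + 10 = 37.00.

37.00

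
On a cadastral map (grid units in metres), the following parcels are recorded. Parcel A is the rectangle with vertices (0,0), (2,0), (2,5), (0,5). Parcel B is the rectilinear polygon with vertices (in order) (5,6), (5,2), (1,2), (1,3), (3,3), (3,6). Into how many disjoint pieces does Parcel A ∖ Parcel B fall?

1

Parcel A ∖ Parcel B is a single connected region.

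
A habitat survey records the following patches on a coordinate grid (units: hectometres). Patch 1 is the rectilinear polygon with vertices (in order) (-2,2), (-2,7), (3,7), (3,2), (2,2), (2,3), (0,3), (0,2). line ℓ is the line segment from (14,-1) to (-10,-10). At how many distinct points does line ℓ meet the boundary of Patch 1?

0

The segment lies entirely outside Patch 1 and never meets its boundary.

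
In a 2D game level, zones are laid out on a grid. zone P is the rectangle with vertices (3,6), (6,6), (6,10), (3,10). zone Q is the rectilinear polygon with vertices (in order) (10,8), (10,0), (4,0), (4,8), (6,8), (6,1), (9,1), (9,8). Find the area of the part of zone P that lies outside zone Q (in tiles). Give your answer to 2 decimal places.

|zone P| = 12, |zone P∩zone Q| = 4.
|zone P ∖ zone Q| = |zone P| − |zone P∩zone Q| = 12 − 4 = 8.00.

8.00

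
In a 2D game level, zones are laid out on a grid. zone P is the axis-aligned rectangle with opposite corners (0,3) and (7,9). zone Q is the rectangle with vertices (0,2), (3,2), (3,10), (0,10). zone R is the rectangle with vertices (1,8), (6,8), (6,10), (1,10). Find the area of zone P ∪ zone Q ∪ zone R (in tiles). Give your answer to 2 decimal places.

51.00

By inclusion–exclusion:
Individual areas: |zone P| = 42, |zone Q| = 24, |zone R| = 10.
|zone P∩zone Q|: x∈[0,3], y∈[3,9] → 3·6 = 18.
|zone P∩zone R|: x∈[1,6], y∈[8,9] → 5·1 = 5.
|zone Q∩zone R|: x∈[1,3], y∈[8,10] → 2·2 = 4.
|zone P∩zone Q∩zone R| = 2.
|zone P ∪ zone Q ∪ zone R| = 76 − 27 + 2 = 51.00.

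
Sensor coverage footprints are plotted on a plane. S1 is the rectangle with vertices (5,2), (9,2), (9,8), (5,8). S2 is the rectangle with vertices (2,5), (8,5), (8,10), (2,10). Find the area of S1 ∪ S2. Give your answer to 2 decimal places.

By inclusion–exclusion:
Individual areas: |S1| = 24, |S2| = 30.
|S1∩S2|: x∈[5,8], y∈[5,8] → 3·3 = 9.
|S1 ∪ S2| = 54 − 9 = 45.00.

45.00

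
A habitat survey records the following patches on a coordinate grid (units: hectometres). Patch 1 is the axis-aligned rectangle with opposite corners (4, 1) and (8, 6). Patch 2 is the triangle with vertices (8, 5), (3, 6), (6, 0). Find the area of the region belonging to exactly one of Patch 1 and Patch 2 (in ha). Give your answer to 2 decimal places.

9.20

|Patch 1| = 20, |Patch 2| = 13.5, |Patch 1∩Patch 2| = 12.15.
|Patch 1 △ Patch 2| = |Patch 1| + |Patch 2| − 2·|Patch 1∩Patch 2| = 20 + 13.5 − 24.3 = 9.20.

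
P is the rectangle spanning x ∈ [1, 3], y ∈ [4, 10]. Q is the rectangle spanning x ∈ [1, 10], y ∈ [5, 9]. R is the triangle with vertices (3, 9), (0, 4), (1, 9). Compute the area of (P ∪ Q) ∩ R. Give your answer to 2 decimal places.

The region (P ∪ Q) ∩ R is the polygon with vertices (1,9), (3,9), (1,5.667).
By the shoelace formula its area is 3.33.

3.33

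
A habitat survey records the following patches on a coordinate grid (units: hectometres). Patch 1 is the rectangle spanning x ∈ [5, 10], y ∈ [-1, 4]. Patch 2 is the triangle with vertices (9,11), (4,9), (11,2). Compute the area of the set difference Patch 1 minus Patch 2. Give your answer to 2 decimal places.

|Patch 1| = 25, |Patch 1∩Patch 2| = 0.5.
|Patch 1 ∖ Patch 2| = |Patch 1| − |Patch 1∩Patch 2| = 25 − 0.5 = 24.50.

24.50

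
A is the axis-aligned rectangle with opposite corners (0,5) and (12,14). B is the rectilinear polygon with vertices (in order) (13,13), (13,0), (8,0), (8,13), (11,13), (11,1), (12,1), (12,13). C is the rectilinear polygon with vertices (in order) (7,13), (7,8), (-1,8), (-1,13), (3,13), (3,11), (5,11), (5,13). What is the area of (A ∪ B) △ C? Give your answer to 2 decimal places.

|A ∪ B| = 137.
|(A ∪ B) ∩ C| = 31.
|(A ∪ B) △ C| = 137 + 36 − 62 = 111.00.

111.00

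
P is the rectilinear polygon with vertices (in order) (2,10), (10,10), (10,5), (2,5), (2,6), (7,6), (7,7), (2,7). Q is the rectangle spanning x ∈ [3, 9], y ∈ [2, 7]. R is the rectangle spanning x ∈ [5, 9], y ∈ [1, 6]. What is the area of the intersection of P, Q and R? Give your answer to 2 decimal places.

4.00

The intersection is the polygon with vertices (7,6), (9,6), (9,5), (5,5), (5,6).
By the shoelace formula its area is 4.00.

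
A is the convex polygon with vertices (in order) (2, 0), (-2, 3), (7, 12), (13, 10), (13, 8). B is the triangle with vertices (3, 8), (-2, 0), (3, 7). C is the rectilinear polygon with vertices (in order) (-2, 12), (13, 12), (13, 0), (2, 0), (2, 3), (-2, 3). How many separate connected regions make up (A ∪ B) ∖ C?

(A ∪ B) ∖ C is a single connected region.

1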